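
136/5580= 34/1395= 0.02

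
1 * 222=222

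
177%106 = 71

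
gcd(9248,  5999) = 1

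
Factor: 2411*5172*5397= 2^2*3^2*7^1*257^1 *431^1*2411^1 = 67298927724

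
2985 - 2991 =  - 6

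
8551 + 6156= 14707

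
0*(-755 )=0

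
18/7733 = 18/7733= 0.00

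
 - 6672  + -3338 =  - 10010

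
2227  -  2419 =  - 192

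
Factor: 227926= 2^1* 113963^1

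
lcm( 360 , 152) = 6840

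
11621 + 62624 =74245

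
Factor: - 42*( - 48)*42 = 2^6*3^3*7^2 = 84672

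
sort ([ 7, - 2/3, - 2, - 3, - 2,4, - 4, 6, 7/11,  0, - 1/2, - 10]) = [ - 10,  -  4, - 3, - 2 , - 2, - 2/3, - 1/2, 0,  7/11,4,  6, 7] 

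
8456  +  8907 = 17363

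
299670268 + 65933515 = 365603783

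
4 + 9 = 13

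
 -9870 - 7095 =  - 16965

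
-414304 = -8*51788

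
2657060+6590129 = 9247189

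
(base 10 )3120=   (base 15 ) DD0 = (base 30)3e0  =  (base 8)6060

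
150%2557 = 150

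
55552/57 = 55552/57 = 974.60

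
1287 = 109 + 1178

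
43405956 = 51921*836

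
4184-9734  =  -5550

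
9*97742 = 879678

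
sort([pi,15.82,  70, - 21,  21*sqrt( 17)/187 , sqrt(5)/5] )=[  -  21,sqrt( 5) /5,21*sqrt( 17 ) /187,pi, 15.82,70 ]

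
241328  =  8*30166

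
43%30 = 13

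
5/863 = 5/863 = 0.01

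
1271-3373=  - 2102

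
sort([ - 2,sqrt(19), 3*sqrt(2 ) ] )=[ - 2,3*sqrt ( 2 ),sqrt(19 ) ]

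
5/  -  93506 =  - 1 + 93501/93506 = - 0.00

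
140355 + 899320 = 1039675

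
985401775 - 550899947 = 434501828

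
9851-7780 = 2071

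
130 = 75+55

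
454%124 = 82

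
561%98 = 71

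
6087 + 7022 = 13109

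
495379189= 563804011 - 68424822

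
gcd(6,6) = 6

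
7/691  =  7/691 = 0.01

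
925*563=520775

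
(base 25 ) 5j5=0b111000010101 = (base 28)4GL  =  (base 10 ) 3605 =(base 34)341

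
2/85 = 2/85 = 0.02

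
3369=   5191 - 1822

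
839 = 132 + 707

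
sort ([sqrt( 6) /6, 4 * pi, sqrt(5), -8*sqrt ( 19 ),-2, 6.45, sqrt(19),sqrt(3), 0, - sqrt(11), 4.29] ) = [-8 * sqrt( 19), - sqrt(11 ),-2, 0,sqrt(6)/6,sqrt( 3 ), sqrt(5),4.29, sqrt( 19),6.45 , 4 * pi] 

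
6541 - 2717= 3824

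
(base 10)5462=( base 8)12526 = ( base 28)6R2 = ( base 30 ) 622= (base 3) 21111022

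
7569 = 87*87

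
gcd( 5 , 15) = 5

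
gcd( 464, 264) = 8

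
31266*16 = 500256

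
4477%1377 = 346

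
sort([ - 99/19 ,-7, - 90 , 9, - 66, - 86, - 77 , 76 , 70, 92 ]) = [-90, - 86, - 77,-66, - 7, - 99/19, 9,  70,76, 92]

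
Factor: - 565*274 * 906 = -140257860 = - 2^2*3^1*5^1*113^1 * 137^1*151^1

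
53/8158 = 53/8158  =  0.01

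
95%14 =11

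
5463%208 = 55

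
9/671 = 9/671 = 0.01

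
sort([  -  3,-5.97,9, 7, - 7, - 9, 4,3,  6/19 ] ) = [  -  9, - 7, - 5.97, - 3,6/19, 3, 4, 7,9]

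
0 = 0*2722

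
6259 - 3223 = 3036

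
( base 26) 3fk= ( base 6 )15142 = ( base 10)2438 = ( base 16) 986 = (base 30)2l8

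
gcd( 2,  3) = 1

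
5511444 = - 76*( - 72519) 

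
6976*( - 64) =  - 446464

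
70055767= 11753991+58301776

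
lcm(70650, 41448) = 3108600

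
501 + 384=885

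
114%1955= 114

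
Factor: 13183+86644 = 7^1*13^1*1097^1 = 99827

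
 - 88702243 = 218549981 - 307252224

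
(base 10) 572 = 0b1000111100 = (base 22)140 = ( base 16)23C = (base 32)HS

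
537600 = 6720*80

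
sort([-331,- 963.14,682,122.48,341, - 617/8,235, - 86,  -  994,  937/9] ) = [ - 994 , - 963.14, - 331,-86, - 617/8,937/9,122.48, 235,  341, 682 ] 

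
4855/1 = 4855=4855.00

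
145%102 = 43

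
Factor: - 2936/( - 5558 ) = 2^2*7^(-1 )*367^1 * 397^(-1) = 1468/2779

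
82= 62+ 20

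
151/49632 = 151/49632 = 0.00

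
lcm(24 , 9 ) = 72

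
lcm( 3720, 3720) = 3720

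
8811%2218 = 2157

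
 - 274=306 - 580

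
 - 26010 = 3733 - 29743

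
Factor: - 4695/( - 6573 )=5/7  =  5^1*7^( - 1)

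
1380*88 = 121440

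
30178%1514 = 1412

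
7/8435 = 1/1205 = 0.00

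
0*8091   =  0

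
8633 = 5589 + 3044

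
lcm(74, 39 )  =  2886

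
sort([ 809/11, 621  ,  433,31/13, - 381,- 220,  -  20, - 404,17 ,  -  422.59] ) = [ - 422.59 , - 404, - 381, - 220, - 20,31/13, 17,  809/11,433 , 621]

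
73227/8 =73227/8 = 9153.38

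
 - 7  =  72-79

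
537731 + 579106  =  1116837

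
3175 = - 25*( - 127)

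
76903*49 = 3768247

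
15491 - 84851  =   - 69360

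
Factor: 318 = 2^1*3^1 * 53^1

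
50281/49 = 1026  +  1/7 = 1026.14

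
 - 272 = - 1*272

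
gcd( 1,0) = 1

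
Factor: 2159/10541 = 17^1*83^(- 1 ) = 17/83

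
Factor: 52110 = 2^1*3^3*5^1*193^1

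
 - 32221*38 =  - 1224398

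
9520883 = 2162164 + 7358719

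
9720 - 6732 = 2988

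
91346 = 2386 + 88960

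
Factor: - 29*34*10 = -2^2*5^1*17^1*29^1 = - 9860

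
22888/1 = 22888 =22888.00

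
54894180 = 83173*660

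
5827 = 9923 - 4096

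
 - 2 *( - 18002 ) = 36004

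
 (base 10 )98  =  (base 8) 142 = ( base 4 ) 1202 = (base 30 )38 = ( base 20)4i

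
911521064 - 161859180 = 749661884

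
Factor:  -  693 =-3^2*7^1*11^1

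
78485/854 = 78485/854 = 91.90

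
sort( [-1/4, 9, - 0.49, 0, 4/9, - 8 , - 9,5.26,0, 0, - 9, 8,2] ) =[ - 9, - 9  ,  -  8, - 0.49, - 1/4,0,0,0, 4/9,2, 5.26, 8, 9 ] 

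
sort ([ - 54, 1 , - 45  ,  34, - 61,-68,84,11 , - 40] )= [ - 68, - 61, - 54, - 45, - 40,1, 11 , 34,84 ]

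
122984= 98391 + 24593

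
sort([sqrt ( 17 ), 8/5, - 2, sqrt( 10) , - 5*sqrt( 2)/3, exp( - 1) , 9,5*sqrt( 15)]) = [- 5 * sqrt ( 2 )/3, -2,exp( - 1), 8/5, sqrt( 10 ), sqrt(17 ),9, 5*sqrt( 15) ]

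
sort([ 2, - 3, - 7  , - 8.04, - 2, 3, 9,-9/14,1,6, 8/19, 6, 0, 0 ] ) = [ - 8.04, - 7, - 3, - 2, - 9/14, 0,0, 8/19,1,2,3,6,6,9]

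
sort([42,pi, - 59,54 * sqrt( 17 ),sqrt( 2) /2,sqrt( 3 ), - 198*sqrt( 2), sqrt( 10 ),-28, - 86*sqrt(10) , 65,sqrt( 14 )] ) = [ - 198 * sqrt( 2 ),-86*sqrt( 10),-59, - 28,  sqrt (2)/2, sqrt( 3 ),pi,sqrt (10),sqrt( 14),42,65,54*sqrt(17)]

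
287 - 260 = 27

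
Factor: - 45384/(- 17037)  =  15128/5679  =  2^3*3^(- 2)* 31^1*61^1*631^(  -  1)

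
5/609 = 5/609 = 0.01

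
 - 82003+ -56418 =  - 138421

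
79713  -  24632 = 55081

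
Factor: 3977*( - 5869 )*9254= - 215997734302 = -  2^1 * 7^1*41^1*97^1 * 661^1* 5869^1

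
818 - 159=659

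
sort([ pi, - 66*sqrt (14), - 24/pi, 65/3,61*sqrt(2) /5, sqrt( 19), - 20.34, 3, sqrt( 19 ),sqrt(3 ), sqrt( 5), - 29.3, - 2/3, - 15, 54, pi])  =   [ - 66*sqrt( 14),-29.3 ,- 20.34, - 15, - 24/pi, - 2/3,sqrt( 3 ), sqrt(5), 3,  pi,pi , sqrt(19 ), sqrt( 19 ),61*sqrt( 2) /5,65/3,54 ]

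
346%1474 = 346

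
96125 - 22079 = 74046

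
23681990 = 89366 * 265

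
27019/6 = 4503 + 1/6 = 4503.17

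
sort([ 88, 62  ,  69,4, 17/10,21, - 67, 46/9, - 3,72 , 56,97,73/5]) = [ - 67, - 3, 17/10, 4,46/9,  73/5,21,56,62,69, 72 , 88, 97]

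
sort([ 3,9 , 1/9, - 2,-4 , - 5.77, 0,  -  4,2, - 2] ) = [-5.77 , - 4, - 4,-2, - 2,  0 , 1/9,2, 3, 9 ] 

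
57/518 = 57/518 = 0.11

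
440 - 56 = 384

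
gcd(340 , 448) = 4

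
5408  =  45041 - 39633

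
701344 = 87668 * 8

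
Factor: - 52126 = - 2^1*67^1*389^1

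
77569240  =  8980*8638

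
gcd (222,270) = 6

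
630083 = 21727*29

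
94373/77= 1225 + 48/77 = 1225.62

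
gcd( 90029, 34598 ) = 1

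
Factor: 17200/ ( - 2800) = - 7^( - 1)*43^1= - 43/7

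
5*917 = 4585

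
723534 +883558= 1607092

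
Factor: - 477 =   -  3^2*53^1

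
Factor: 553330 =2^1*5^1*55333^1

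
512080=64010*8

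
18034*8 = 144272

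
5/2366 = 5/2366 = 0.00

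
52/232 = 13/58  =  0.22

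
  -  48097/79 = - 48097/79=- 608.82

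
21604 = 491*44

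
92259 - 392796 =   -  300537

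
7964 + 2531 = 10495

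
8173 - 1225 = 6948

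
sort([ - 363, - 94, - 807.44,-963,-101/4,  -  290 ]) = [ - 963,-807.44, - 363 , - 290,-94,-101/4 ] 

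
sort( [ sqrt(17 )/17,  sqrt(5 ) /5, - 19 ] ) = [ - 19, sqrt(17) /17,  sqrt(5)/5] 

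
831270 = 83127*10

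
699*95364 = 66659436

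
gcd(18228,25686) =6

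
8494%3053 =2388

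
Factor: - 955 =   -  5^1 *191^1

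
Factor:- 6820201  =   - 823^1*8287^1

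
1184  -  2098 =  - 914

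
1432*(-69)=  -  98808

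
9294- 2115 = 7179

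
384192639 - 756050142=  - 371857503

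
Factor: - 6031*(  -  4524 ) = 27284244=2^2 * 3^1*13^1 * 29^1 * 37^1 * 163^1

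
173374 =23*7538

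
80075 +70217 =150292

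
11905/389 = 30  +  235/389 = 30.60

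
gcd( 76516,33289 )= 1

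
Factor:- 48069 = - 3^2* 7^2*109^1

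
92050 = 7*13150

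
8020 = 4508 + 3512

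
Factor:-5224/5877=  - 2^3 * 3^ ( - 2)  =  - 8/9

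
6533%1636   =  1625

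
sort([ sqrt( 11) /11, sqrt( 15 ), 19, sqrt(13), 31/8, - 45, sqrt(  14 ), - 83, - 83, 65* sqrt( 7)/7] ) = [ - 83, - 83, - 45, sqrt( 11 )/11, sqrt ( 13 ), sqrt(14),sqrt(15 ), 31/8, 19, 65*sqrt(7) /7 ]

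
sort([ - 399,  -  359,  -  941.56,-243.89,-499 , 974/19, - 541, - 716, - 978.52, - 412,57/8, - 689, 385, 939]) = [ - 978.52,-941.56,- 716, - 689, - 541, - 499,-412, - 399, - 359 , - 243.89,57/8, 974/19,385, 939]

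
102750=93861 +8889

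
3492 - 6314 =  - 2822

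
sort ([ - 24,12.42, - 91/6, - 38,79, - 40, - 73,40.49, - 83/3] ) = [ - 73, - 40, - 38 ,-83/3 ,-24, - 91/6,12.42, 40.49,  79]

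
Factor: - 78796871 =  -349^1*225779^1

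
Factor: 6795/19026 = 2^( - 1 )*5^1*7^(  -  1 ) = 5/14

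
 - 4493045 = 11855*(-379) 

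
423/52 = 423/52 = 8.13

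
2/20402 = 1/10201 = 0.00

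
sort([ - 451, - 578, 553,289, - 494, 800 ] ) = [ - 578, - 494, - 451, 289 , 553,800] 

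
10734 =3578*3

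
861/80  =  861/80 =10.76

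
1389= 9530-8141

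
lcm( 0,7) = 0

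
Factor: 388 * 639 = 247932 = 2^2*3^2*71^1 * 97^1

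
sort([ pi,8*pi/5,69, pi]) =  [ pi,pi,8*pi/5,69] 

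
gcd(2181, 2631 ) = 3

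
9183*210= 1928430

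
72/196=18/49=0.37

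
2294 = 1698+596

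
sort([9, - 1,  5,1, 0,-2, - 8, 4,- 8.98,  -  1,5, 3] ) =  [-8.98, - 8, - 2,  -  1, - 1 , 0, 1, 3, 4,5, 5, 9 ]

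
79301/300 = 264+ 101/300 = 264.34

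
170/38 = 4 + 9/19 = 4.47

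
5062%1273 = 1243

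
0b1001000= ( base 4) 1020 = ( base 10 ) 72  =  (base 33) 26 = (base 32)28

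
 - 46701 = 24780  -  71481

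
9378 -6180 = 3198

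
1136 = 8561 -7425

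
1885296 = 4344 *434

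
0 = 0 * 79261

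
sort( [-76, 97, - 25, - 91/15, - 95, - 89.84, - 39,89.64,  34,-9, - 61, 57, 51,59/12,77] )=[-95,-89.84, - 76,-61, - 39, - 25,-9, - 91/15,59/12,34,  51, 57,  77,  89.64, 97 ] 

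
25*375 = 9375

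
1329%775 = 554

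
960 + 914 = 1874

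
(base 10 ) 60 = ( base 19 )33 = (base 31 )1T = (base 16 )3C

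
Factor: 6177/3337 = 87/47=3^1*29^1*47^( - 1 )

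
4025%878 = 513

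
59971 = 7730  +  52241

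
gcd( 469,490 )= 7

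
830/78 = 10 + 25/39 = 10.64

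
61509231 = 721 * 85311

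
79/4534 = 79/4534=0.02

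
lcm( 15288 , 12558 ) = 351624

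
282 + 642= 924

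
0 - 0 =0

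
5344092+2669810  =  8013902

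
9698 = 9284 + 414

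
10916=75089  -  64173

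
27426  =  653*42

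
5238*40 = 209520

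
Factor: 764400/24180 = 980/31 = 2^2 * 5^1*7^2*31^(-1)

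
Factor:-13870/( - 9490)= 13^(-1)*19^1 = 19/13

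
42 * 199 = 8358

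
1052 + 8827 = 9879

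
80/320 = 1/4 =0.25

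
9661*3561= 34402821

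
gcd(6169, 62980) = 1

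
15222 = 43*354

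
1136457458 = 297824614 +838632844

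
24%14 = 10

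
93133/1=93133=93133.00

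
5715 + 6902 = 12617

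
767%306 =155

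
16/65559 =16/65559 = 0.00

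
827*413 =341551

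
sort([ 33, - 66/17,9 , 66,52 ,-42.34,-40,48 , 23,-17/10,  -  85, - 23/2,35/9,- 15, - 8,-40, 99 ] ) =[  -  85,-42.34 , - 40, - 40, - 15 ,-23/2, -8, - 66/17, - 17/10,35/9,9, 23,33, 48,52,66,99 ] 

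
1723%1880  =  1723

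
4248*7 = 29736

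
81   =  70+11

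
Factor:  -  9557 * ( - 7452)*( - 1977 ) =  -2^2*3^5*19^1*23^1*503^1*659^1 = - 140799496428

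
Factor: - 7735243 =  - 7735243^1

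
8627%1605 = 602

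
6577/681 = 6577/681 = 9.66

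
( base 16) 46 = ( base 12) 5a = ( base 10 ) 70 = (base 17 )42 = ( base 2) 1000110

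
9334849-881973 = 8452876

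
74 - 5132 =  - 5058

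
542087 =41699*13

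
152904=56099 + 96805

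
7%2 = 1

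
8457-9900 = - 1443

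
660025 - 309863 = 350162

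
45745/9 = 45745/9 = 5082.78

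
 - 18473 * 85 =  - 1570205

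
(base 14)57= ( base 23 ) 38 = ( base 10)77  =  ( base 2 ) 1001101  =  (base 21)3E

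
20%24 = 20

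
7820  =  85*92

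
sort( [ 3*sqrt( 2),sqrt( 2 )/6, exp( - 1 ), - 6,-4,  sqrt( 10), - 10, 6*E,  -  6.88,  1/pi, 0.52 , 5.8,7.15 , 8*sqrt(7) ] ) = [ - 10, - 6.88, - 6, - 4,sqrt ( 2)/6,  1/pi , exp( - 1), 0.52, sqrt(10),3 *sqrt( 2 ), 5.8,  7.15,6*E , 8*sqrt( 7 )]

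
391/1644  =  391/1644 = 0.24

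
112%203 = 112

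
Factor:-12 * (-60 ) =2^4*3^2*5^1= 720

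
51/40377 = 17/13459  =  0.00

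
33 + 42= 75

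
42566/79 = 538  +  64/79 = 538.81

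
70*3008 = 210560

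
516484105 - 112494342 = 403989763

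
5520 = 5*1104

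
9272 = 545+8727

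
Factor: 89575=5^2*3583^1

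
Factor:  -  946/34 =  - 11^1*17^ ( - 1)*43^1 = - 473/17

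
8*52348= 418784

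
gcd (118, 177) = 59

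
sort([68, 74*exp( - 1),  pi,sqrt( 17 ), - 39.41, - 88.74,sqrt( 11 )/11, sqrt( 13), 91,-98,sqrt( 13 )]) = [ - 98, - 88.74, - 39.41,sqrt(11 )/11, pi,  sqrt( 13),  sqrt( 13),sqrt(17), 74 * exp(  -  1),  68,91]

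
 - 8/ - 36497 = 8/36497  =  0.00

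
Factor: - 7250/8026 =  - 3625/4013 = - 5^3*29^1 * 4013^( -1) 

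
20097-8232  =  11865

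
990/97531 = 990/97531 = 0.01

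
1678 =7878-6200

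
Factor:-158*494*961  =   - 2^2*13^1 * 19^1*31^2 * 79^1 = - 75007972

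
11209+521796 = 533005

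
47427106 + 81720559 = 129147665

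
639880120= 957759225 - 317879105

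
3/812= 3/812 =0.00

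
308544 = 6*51424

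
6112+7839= 13951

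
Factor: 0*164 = 0^1 = 0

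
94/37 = 94/37 =2.54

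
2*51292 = 102584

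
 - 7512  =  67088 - 74600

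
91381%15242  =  15171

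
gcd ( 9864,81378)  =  2466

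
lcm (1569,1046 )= 3138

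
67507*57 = 3847899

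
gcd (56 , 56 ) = 56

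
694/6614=347/3307= 0.10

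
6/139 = 6/139 = 0.04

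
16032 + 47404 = 63436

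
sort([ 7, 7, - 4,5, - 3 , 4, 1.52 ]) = [ - 4,-3,1.52,4,5, 7, 7] 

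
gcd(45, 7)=1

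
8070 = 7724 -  - 346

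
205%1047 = 205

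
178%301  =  178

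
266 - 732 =-466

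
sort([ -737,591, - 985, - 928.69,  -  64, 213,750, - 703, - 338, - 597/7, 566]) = [ - 985, -928.69 ,- 737 , - 703, - 338, - 597/7, - 64, 213,566, 591, 750]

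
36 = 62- 26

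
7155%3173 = 809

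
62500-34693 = 27807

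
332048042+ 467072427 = 799120469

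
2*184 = 368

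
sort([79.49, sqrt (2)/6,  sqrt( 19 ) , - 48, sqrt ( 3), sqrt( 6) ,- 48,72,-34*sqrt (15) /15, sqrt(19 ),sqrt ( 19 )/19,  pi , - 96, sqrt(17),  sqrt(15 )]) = [- 96,-48,- 48, - 34*sqrt (15)/15, sqrt ( 19)/19, sqrt(2 ) /6, sqrt( 3),sqrt(6),pi,  sqrt(15), sqrt(17), sqrt(19), sqrt( 19) , 72,  79.49]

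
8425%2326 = 1447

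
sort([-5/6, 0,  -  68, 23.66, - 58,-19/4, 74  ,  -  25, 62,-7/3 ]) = [ - 68, - 58,  -  25,  -  19/4, - 7/3, -5/6, 0, 23.66 , 62, 74]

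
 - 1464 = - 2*732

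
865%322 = 221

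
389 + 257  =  646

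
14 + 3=17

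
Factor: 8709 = 3^1*2903^1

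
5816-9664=- 3848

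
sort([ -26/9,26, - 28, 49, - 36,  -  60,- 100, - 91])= [ -100,-91, - 60, -36, - 28 ,  -  26/9, 26,  49] 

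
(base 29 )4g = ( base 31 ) 48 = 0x84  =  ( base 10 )132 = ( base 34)3U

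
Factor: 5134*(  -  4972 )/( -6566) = 2^2*7^( -2 )*11^1 *17^1*67^( - 1)*113^1*151^1 = 12763124/3283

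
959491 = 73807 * 13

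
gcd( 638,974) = 2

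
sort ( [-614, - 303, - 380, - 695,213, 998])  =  [ - 695, - 614,-380, - 303,213,998]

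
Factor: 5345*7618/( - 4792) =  - 2^(-2 )*5^1*13^1*293^1*599^( - 1)*1069^1 = - 20359105/2396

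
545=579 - 34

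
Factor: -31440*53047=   -2^4*3^1*5^1 * 131^1*53047^1  =  - 1667797680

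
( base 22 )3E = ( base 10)80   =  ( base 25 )35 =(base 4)1100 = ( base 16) 50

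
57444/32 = 1795 + 1/8=1795.12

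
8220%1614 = 150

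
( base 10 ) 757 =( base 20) 1hh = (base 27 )111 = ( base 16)2f5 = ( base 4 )23311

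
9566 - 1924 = 7642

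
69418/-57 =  -1218 +8/57=- 1217.86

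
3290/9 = 365+5/9 = 365.56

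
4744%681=658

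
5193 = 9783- 4590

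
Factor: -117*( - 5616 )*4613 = 3031073136 = 2^4*3^5*7^1 * 13^2*659^1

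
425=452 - 27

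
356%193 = 163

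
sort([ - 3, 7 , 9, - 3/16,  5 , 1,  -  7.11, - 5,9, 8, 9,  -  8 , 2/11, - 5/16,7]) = [ - 8,-7.11, - 5, - 3, - 5/16, - 3/16, 2/11, 1,5 , 7, 7,8, 9, 9, 9]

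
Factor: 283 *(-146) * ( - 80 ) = 3305440 = 2^5*5^1* 73^1*283^1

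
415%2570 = 415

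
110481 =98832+11649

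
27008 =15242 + 11766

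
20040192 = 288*69584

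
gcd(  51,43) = 1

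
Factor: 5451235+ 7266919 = 2^1*263^1*24179^1 =12718154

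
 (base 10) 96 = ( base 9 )116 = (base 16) 60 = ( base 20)4G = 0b1100000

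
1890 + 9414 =11304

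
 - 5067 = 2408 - 7475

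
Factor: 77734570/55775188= 2^( - 1)*5^1*7^ (-1 )*53^1*1021^ (-1)*1951^(-1)*146669^1 = 38867285/27887594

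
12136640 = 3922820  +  8213820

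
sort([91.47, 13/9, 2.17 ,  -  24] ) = [ - 24,13/9,  2.17 , 91.47]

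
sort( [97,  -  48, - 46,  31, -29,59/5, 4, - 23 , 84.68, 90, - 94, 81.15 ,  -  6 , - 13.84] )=[ - 94, - 48,-46,-29, - 23, - 13.84,- 6,4, 59/5, 31,81.15,84.68, 90, 97]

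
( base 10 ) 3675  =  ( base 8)7133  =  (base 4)321123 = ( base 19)A38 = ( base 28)4J7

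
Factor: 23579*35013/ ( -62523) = -275190509/20841 = - 3^(  -  1) *11^1*17^1*19^1*73^1*1061^1*6947^(  -  1)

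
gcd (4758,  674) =2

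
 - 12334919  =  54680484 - 67015403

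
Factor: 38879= 17^1*2287^1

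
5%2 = 1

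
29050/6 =14525/3=4841.67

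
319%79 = 3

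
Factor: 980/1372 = 5^1 *7^(-1) = 5/7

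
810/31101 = 270/10367 = 0.03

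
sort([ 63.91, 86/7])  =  [86/7, 63.91 ] 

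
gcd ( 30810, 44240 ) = 790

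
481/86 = 481/86= 5.59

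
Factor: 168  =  2^3 * 3^1*7^1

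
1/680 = 1/680 = 0.00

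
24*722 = 17328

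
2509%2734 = 2509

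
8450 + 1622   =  10072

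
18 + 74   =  92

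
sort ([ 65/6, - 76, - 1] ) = [ - 76, - 1, 65/6]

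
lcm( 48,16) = 48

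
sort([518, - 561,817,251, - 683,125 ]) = [ - 683, - 561 , 125,251,518,817]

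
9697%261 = 40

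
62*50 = 3100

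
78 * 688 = 53664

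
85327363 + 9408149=94735512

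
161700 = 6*26950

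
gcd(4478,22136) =2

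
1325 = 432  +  893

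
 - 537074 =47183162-47720236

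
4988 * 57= 284316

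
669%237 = 195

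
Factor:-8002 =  - 2^1*4001^1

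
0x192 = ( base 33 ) C6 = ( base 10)402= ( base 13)24c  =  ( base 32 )ci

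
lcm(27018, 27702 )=2188458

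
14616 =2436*6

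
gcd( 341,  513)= 1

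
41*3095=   126895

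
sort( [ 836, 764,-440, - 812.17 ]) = [ - 812.17, - 440, 764 , 836]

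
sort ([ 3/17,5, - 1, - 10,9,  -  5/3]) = [ -10 ,  -  5/3 ,  -  1 , 3/17, 5,  9]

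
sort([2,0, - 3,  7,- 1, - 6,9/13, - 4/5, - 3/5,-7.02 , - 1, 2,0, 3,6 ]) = [  -  7.02,-6,-3, - 1 , - 1, - 4/5, - 3/5,  0, 0,  9/13, 2, 2, 3,6, 7]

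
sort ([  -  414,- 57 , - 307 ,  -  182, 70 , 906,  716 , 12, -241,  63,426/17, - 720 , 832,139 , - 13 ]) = [-720 , - 414, - 307,-241 , - 182 , -57 , - 13,12 , 426/17,63,70,139, 716,832, 906 ] 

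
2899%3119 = 2899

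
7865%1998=1871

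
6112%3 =1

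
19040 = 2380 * 8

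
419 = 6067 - 5648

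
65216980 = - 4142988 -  - 69359968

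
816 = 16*51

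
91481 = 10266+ 81215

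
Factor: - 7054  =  -2^1*3527^1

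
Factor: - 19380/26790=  - 2^1 * 17^1*47^( - 1 ) = - 34/47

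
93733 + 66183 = 159916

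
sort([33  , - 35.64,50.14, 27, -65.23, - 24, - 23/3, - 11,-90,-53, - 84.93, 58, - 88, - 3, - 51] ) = [ - 90, - 88, - 84.93,  -  65.23, - 53, - 51, - 35.64,  -  24, - 11, - 23/3, - 3 , 27, 33, 50.14,58]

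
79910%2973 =2612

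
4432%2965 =1467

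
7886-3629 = 4257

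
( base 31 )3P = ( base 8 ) 166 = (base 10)118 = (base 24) 4M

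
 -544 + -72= -616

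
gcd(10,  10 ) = 10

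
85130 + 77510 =162640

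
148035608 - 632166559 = -484130951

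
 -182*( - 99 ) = 18018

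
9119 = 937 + 8182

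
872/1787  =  872/1787=0.49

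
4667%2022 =623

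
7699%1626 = 1195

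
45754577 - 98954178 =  - 53199601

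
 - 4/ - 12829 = 4/12829  =  0.00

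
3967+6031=9998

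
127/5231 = 127/5231 = 0.02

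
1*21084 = 21084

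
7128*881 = 6279768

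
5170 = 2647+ 2523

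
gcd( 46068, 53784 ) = 12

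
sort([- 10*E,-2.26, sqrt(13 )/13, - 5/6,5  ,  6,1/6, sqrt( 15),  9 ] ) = [ - 10*E, - 2.26, - 5/6,  1/6,sqrt( 13 )/13, sqrt( 15),5, 6,9]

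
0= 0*44240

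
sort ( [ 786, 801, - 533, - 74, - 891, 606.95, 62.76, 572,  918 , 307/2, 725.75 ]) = [  -  891, - 533, - 74, 62.76, 307/2, 572,606.95, 725.75, 786, 801, 918] 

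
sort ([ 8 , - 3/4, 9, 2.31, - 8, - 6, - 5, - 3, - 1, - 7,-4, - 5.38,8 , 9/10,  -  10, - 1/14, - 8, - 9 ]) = [ - 10 , - 9,-8,  -  8 , - 7 , - 6, - 5.38, - 5, - 4,-3, - 1,-3/4, - 1/14, 9/10 , 2.31,8,  8,9] 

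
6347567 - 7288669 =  - 941102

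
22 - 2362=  - 2340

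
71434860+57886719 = 129321579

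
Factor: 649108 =2^2*162277^1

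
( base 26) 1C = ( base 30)18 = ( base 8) 46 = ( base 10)38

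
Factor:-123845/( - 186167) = 155/233 = 5^1*31^1*233^( - 1 ) 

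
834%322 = 190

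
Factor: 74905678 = 2^1*37452839^1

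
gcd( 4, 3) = 1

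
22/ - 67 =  - 22/67 =- 0.33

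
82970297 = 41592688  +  41377609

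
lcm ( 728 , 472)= 42952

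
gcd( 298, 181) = 1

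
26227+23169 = 49396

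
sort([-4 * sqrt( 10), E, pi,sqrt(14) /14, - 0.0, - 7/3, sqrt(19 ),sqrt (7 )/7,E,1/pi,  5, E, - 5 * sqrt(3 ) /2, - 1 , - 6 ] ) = [ - 4* sqrt ( 10 ),-6, - 5*sqrt(3) /2, - 7/3, - 1,  -  0.0, sqrt(14) /14,1/pi, sqrt ( 7 ) /7,  E, E,E, pi, sqrt(19), 5 ]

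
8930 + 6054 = 14984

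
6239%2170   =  1899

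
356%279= 77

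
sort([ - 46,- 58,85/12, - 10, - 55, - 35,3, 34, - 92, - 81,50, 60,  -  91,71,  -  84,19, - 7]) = [ - 92,  -  91,-84, - 81,-58, - 55, - 46, - 35, - 10,-7,3, 85/12,19,34,50,60, 71]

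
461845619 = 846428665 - 384583046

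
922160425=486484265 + 435676160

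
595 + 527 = 1122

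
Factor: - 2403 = - 3^3*89^1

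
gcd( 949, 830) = 1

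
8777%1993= 805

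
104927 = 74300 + 30627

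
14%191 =14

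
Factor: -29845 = - 5^1*47^1*127^1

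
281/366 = 281/366 = 0.77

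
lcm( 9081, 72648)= 72648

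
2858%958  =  942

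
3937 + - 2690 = 1247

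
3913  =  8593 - 4680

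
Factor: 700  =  2^2*5^2 *7^1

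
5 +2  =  7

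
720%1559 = 720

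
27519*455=12521145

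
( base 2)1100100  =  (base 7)202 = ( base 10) 100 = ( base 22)4C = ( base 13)79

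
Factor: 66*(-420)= - 27720 = - 2^3 * 3^2*5^1*7^1*11^1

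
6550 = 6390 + 160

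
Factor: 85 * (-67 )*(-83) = 472685 = 5^1*17^1*67^1*83^1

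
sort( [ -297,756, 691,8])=[-297,8,691, 756] 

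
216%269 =216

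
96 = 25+71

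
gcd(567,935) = 1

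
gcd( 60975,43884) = 9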